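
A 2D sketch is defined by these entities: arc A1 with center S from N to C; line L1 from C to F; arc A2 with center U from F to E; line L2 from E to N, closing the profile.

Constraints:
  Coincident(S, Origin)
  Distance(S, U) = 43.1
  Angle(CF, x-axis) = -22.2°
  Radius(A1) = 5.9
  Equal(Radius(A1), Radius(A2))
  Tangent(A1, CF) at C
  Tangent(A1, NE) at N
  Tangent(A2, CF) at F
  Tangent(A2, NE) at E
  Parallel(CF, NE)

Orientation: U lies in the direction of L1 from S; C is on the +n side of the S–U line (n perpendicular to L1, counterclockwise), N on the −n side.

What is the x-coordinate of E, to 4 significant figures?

37.68

The slot axis is L1's direction at -22.2°, so u = (cos -22.2°, sin -22.2°) = (0.9259, -0.3778) and n = (−sin -22.2°, cos -22.2°) = (0.3778, 0.9259). S is at the origin and U lies 43.1 along u from S, so U = 43.1·u = (39.91, -16.28). Tangency of A1 to both parallel lines with radius 5.9 puts C and N at S ± 5.9·n: C = (2.229, 5.463), N = (-2.229, -5.463). Equal radii place F and E the same way about U: F = U + 5.9·n = (42.13, -10.82), E = U − 5.9·n = (37.68, -21.75). So E.x = 37.68.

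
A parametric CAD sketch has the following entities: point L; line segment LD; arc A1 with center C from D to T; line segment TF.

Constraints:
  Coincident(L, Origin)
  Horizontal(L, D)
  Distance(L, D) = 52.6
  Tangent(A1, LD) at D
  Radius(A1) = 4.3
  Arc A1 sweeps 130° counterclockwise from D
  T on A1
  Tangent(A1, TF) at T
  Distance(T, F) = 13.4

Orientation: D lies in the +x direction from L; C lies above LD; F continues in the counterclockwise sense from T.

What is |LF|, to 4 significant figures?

50.36

L is at the origin; L and D share the same y with |LD| = 52.6 and D on the +x side, so D = (52.60, 0.000). A1 meets LD tangentially, so CD is at right angles to LD, so C = D + (0, 4.3) = (52.60, 4.300). On A1, D sits at bearing -90° from C; a 130° counterclockwise sweep puts T at bearing 40°, so T = C + 4.3·(cos 40°, sin 40°) = (55.89, 7.064). Tangency of A1 to TF means the radius CT is perpendicular to TF, so TF runs along (−sin 40°, cos 40°); with |TF| = 13.4, F = (47.28, 17.33). Then |LF| = |F − L| = 50.36.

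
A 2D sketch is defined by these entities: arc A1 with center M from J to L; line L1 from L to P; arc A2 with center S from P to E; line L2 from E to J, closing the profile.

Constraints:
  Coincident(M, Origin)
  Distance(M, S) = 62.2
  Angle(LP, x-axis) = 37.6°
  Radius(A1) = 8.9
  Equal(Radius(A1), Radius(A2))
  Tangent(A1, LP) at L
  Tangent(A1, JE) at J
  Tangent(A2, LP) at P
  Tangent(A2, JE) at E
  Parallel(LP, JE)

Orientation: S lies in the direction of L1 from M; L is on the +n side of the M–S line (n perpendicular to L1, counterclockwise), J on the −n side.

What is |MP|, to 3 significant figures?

62.8

Tangency of A1 to both parallel lines with radius 8.9 puts L and J at M ± 8.9·n: L = (-5.43, 7.05), J = (5.43, -7.05). Equal radii place P and E the same way about S: P = S + 8.9·n = (43.9, 45.0), E = S − 8.9·n = (54.7, 30.9). Then |MP| = |P − M| = 62.8.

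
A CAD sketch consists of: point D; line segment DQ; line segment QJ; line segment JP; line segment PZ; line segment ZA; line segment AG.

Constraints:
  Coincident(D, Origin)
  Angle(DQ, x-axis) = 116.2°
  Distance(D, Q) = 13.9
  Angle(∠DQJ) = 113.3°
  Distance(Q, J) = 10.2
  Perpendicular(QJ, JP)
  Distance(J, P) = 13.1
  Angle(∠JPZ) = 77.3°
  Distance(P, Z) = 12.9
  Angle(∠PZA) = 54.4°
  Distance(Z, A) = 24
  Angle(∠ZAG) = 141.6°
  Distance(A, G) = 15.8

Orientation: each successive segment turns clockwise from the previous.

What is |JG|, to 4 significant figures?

22.12

D is at the origin; DQ runs at 116.2° with length 13.9, so Q = (-6.137, 12.47). ∠DQJ = 113.3° gives QJ at 49.50° from the x-axis; with |QJ| = 10.2, J = (0.4874, 20.23). QJ ⟂ JP, so JP runs at -40.50°; with |JP| = 13.1, P = (10.45, 11.72). ∠JPZ = 77.3° gives PZ at -143.2° from the x-axis; with |PZ| = 12.9, Z = (0.1193, 3.993). ∠PZA = 54.4° gives ZA at 91.20° from the x-axis; with |ZA| = 24.0, A = (-0.3833, 27.99). ∠ZAG = 141.6° gives AG at 52.80° from the x-axis; with |AG| = 15.8, G = (9.169, 40.57). Then |JG| = |G − J| = 22.12.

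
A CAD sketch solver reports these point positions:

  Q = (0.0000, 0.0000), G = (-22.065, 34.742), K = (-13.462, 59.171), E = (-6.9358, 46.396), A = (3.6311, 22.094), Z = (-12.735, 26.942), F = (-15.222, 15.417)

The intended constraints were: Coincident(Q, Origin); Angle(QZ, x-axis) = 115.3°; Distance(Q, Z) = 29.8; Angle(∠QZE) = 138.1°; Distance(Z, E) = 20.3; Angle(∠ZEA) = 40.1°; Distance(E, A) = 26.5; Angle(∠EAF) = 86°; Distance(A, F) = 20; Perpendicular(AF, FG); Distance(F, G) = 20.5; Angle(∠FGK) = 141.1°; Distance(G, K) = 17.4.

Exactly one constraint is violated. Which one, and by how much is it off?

Distance(G, K) = 17.4 — off by 8.50.

Q = (0.00, 0.00) ✓; QZ at 115.3° ✓; |QZ| = 29.80 ✓; ∠QZE = 138.1° ✓; |ZE| = 20.30 ✓; ∠ZEA = 40.10° ✓; |EA| = 26.50 ✓; ∠EAF = 86.00° ✓; |AF| = 20.00 ✓; ∠(AF, FG) = 90.00° ✓; |FG| = 20.50 ✓; ∠FGK = 141.1° ✓; |GK| = 25.90 ✗.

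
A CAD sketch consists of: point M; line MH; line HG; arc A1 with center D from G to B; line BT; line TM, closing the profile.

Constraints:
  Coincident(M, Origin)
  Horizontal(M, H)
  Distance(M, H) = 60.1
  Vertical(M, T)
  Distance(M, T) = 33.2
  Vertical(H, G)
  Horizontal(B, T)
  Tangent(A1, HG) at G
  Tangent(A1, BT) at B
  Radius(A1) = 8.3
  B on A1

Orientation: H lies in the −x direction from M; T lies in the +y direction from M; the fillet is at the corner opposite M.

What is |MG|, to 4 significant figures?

65.05

The virtual corner opposite M is at (-60.10, 33.20). The tangent condition forces DG to be normal to HG and tangency of A1 to BT means the radius DB is perpendicular to BT, with radius 8.3, so the center D sits 8.3 in from both sides at D = (-51.80, 24.90). That places the tangent points at G = (-60.10, 24.90) on HG and B = (-51.80, 33.20) on BT. Then |MG| = |G − M| = 65.05.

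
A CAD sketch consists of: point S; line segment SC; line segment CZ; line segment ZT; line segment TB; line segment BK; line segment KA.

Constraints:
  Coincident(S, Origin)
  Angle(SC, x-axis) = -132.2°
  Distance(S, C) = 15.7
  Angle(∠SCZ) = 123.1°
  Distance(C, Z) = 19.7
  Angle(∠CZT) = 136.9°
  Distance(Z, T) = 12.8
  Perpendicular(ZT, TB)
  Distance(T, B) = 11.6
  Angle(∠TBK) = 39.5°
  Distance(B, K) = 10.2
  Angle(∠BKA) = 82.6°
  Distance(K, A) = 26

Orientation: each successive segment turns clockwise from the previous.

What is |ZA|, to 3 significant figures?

30.1

S is at the origin; SC runs at -132.2° with length 15.7, so C = (-10.5, -11.6). ∠SCZ = 123.1° gives CZ at 171° from the x-axis; with |CZ| = 19.7, Z = (-30.0, -8.51). ∠CZT = 136.9° gives ZT at 128° from the x-axis; with |ZT| = 12.8, T = (-37.8, 1.60). ZT ⟂ TB, so TB runs at 37.8°; with |TB| = 11.6, B = (-28.7, 8.71). ∠TBK = 39.5° gives BK at -103° from the x-axis; with |BK| = 10.2, K = (-30.9, -1.24). ∠BKA = 82.6° gives KA at 160° from the x-axis; with |KA| = 26.0, A = (-55.3, 7.69). Then |ZA| = |A − Z| = 30.1.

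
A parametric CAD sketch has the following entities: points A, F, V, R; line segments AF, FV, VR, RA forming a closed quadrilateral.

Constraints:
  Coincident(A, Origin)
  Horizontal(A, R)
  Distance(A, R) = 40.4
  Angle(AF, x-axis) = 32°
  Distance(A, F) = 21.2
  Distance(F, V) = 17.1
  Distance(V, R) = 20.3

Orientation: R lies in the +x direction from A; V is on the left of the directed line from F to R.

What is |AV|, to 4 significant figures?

38.26

Checks: |FV| = 17.10 ✓; |VR| = 20.30 ✓.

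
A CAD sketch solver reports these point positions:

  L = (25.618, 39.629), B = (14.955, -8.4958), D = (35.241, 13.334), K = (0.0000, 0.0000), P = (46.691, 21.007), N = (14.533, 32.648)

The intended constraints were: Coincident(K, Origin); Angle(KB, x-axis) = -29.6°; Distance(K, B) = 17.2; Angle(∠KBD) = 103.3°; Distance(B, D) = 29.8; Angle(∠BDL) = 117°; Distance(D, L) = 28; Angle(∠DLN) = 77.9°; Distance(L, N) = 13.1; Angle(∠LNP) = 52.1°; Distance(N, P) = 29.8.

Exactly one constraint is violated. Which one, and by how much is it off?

Distance(N, P) = 29.8 — off by 4.40.

K = (0.00, 0.00) ✓; KB at -29.60° ✓; |KB| = 17.20 ✓; ∠KBD = 103.3° ✓; |BD| = 29.80 ✓; ∠BDL = 117.0° ✓; |DL| = 28.00 ✓; ∠DLN = 77.90° ✓; |LN| = 13.10 ✓; ∠LNP = 52.10° ✓; |NP| = 34.20 ✗.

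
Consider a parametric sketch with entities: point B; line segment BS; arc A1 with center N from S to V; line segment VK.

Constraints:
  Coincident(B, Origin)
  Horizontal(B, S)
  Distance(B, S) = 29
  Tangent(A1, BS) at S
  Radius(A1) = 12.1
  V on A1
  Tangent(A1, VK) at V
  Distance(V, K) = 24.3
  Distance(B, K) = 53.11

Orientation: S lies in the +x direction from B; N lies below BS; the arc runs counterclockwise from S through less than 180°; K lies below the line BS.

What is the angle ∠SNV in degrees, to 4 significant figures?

133.8°

B is at the origin; BS is horizontal with |BS| = 29.0 and S on the +x side, so S = (29.00, 0.000). The tangent condition forces NS to be normal to BS, so N = S + (0, -12.1) = (29.00, -12.10). Since NV ⟂ VK (tangency), |NK| = √(12.1² + 24.3²) = 27.15 regardless of where V sits on A1. So K lies on both circle(B, 53.11) and circle(N, 27.15); the below-BS intersection is K = (37.09, -38.01). V is the foot of the tangent from K: V = (20.27, -20.48).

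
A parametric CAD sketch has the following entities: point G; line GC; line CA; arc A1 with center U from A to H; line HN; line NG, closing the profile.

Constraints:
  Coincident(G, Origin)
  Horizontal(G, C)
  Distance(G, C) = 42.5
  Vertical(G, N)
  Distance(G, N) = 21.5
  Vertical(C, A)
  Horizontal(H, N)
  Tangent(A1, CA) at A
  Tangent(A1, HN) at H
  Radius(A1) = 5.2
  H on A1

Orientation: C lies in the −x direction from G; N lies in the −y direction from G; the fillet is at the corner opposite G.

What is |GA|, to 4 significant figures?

45.52

The virtual corner opposite G is at (-42.50, -21.50). Since A1 is tangent to CA there, UA ⟂ CA and since A1 is tangent to HN there, UH ⟂ HN, with radius 5.2, so the center U sits 5.2 in from both sides at U = (-37.30, -16.30). That places the tangent points at A = (-42.50, -16.30) on CA and H = (-37.30, -21.50) on HN. Then |GA| = |A − G| = 45.52.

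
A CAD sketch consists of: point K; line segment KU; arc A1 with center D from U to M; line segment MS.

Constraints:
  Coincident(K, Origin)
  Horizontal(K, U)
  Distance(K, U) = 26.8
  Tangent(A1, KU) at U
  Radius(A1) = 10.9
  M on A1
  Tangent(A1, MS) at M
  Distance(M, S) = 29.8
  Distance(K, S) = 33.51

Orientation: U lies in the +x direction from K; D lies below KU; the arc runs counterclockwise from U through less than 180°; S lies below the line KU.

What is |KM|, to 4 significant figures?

18.06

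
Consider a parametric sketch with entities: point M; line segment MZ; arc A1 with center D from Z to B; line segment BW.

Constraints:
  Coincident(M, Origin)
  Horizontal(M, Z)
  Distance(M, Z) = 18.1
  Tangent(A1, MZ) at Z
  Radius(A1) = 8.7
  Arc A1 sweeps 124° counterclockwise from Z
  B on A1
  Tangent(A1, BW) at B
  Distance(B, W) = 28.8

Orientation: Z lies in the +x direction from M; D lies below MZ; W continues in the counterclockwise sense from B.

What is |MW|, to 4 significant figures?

46.16

M is at the origin; MZ is horizontal with |MZ| = 18.1 and Z on the +x side, so Z = (18.10, 0.000). Since A1 is tangent to MZ there, DZ ⟂ MZ, so D = Z + (0, -8.7) = (18.10, -8.700). On A1, Z sits at bearing 90° from D; a 124° counterclockwise sweep puts B at bearing 214°, so B = D + 8.7·(cos 214°, sin 214°) = (10.89, -13.56). A1 meets BW tangentially, so DB is at right angles to BW, so BW runs along (−sin 214°, cos 214°); with |BW| = 28.8, W = (26.99, -37.44). Then |MW| = |W − M| = 46.16.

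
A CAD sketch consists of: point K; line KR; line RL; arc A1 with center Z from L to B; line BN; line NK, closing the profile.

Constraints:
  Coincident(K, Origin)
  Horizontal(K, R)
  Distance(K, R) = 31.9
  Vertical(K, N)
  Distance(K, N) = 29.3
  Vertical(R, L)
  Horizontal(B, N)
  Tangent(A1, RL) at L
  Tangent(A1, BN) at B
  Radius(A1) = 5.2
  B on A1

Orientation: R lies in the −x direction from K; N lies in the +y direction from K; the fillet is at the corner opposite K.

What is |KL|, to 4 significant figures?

39.98

K is at the origin; KR is horizontal with |KR| = 31.9 and R on the −x side, so R = (-31.90, 0.000). KN is vertical with |KN| = 29.3 and N on the +y side, so N = (0.000, 29.30). The virtual corner opposite K is at (-31.90, 29.30). The tangent condition forces ZL to be normal to RL and tangency of A1 to BN means the radius ZB is perpendicular to BN, with radius 5.2, so the center Z sits 5.2 in from both sides at Z = (-26.70, 24.10). That places the tangent points at L = (-31.90, 24.10) on RL and B = (-26.70, 29.30) on BN. Then |KL| = |L − K| = 39.98.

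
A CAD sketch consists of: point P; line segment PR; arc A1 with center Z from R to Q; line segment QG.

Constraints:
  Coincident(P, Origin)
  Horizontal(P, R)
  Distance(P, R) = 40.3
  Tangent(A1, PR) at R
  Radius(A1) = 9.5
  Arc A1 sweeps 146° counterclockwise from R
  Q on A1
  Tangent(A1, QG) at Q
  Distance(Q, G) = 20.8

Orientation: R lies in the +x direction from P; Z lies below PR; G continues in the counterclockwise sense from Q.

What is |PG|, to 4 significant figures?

59.75

P is at the origin; P and R share the same y with |PR| = 40.3 and R on the +x side, so R = (40.30, 0.000). Since A1 is tangent to PR there, ZR ⟂ PR, so Z = R + (0, -9.5) = (40.30, -9.500). On A1, R sits at bearing 90° from Z; a 146° counterclockwise sweep puts Q at bearing 236°, so Q = Z + 9.5·(cos 236°, sin 236°) = (34.99, -17.38). Tangency of A1 to QG means the radius ZQ is perpendicular to QG, so QG runs along (−sin 236°, cos 236°); with |QG| = 20.8, G = (52.23, -29.01). Then |PG| = |G − P| = 59.75.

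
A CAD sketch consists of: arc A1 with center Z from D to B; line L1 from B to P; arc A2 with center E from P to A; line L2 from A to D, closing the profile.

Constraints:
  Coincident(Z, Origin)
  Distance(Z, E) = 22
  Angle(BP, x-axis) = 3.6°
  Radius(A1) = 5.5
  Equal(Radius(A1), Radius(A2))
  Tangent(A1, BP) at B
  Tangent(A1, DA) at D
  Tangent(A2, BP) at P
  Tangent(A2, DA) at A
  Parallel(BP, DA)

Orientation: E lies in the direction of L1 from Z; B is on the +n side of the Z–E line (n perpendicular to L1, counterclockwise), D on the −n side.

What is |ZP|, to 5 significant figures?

22.677

The slot axis is L1's direction at 3.6°, so u = (cos 3.6°, sin 3.6°) = (0.99803, 0.062791) and n = (−sin 3.6°, cos 3.6°) = (-0.062791, 0.99803). Z is at the origin and E lies 22.0 along u from Z, so E = 22.0·u = (21.957, 1.3814). Tangency of A1 to both parallel lines with radius 5.5 puts B and D at Z ± 5.5·n: B = (-0.34535, 5.4891), D = (0.34535, -5.4891). Equal radii place P and A the same way about E: P = E + 5.5·n = (21.611, 6.8705), A = E − 5.5·n = (22.302, -4.1078). Then |ZP| = |P − Z| = 22.677.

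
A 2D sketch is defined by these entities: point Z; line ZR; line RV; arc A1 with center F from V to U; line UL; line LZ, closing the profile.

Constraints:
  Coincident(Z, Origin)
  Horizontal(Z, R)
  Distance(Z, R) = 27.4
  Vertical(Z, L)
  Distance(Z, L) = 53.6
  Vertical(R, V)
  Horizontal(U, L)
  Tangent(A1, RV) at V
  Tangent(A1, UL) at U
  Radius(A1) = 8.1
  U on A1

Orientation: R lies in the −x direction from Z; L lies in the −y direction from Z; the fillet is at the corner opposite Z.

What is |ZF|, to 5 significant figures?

49.424

ZL is vertical with |ZL| = 53.6 and L on the −y side, so L = (0.0000, -53.600). The virtual corner opposite Z is at (-27.400, -53.600). The tangent condition forces FV to be normal to RV and since A1 is tangent to UL there, FU ⟂ UL, with radius 8.1, so the center F sits 8.1 in from both sides at F = (-19.300, -45.500). Then |ZF| = |F − Z| = 49.424.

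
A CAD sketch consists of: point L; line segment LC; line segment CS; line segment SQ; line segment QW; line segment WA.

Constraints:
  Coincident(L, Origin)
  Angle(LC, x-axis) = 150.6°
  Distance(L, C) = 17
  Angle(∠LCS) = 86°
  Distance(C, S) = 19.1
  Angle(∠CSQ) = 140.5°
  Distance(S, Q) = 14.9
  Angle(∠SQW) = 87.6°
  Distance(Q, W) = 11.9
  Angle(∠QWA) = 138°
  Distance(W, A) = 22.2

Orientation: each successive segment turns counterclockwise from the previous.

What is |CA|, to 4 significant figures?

20.70

∠SQW = 87.6° gives QW at 16.50° from the x-axis; with |QW| = 11.9, W = (-7.963, -19.98). ∠QWA = 138.0° gives WA at 58.50° from the x-axis; with |WA| = 22.2, A = (3.636, -1.051). Then |CA| = |A − C| = 20.70.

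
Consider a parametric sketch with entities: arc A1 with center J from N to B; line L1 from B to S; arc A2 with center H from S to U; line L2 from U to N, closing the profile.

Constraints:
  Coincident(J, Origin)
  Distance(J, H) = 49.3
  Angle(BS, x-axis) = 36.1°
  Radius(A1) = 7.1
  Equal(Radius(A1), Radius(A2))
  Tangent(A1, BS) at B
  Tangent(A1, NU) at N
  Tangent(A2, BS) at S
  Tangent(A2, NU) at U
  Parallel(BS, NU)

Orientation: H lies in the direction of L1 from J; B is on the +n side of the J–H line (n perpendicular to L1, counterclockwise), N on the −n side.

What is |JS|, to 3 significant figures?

49.8

Tangency of A1 to both parallel lines with radius 7.1 puts B and N at J ± 7.1·n: B = (-4.18, 5.74), N = (4.18, -5.74). Equal radii place S and U the same way about H: S = H + 7.1·n = (35.7, 34.8), U = H − 7.1·n = (44.0, 23.3). Then |JS| = |S − J| = 49.8.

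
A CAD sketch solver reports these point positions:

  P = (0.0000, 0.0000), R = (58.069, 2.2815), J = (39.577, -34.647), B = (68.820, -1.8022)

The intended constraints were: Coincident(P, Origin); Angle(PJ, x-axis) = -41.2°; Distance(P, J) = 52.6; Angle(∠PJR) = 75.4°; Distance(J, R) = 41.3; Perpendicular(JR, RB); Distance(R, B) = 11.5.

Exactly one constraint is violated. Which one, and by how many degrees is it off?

Perpendicular(JR, RB) — off by 5.80°.

P = (0.00, 0.00) ✓; PJ at -41.20° ✓; |PJ| = 52.60 ✓; ∠PJR = 75.40° ✓; |JR| = 41.30 ✓; ∠(JR, RB) = 84.20° ✗; |RB| = 11.50 ✓.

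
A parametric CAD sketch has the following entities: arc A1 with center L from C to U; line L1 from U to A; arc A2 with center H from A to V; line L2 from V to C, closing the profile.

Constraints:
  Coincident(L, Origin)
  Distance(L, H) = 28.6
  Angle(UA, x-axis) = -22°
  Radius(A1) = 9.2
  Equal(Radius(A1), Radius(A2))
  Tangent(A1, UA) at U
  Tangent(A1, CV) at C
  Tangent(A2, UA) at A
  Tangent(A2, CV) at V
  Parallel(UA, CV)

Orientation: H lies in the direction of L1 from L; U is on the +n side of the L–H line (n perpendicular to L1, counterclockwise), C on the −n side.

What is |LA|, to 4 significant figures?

30.04

The slot axis is L1's direction at -22.0°, so u = (cos -22.0°, sin -22.0°) = (0.9272, -0.3746) and n = (−sin -22.0°, cos -22.0°) = (0.3746, 0.9272). L is at the origin and H lies 28.6 along u from L, so H = 28.6·u = (26.52, -10.71). Tangency of A1 to both parallel lines with radius 9.2 puts U and C at L ± 9.2·n: U = (3.446, 8.530), C = (-3.446, -8.530). Equal radii place A and V the same way about H: A = H + 9.2·n = (29.96, -2.184), V = H − 9.2·n = (23.07, -19.24). Then |LA| = |A − L| = 30.04.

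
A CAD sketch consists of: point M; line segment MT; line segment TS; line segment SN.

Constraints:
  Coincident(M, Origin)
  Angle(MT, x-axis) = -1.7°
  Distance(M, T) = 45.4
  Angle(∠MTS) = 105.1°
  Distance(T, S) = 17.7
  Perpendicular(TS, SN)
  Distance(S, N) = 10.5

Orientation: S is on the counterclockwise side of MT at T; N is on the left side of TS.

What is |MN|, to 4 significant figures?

44.53

M is at the origin; MT runs at -1.7° with length 45.4, so T = 45.4·(cos -1.7°, sin -1.7°) = (45.38, -1.347). ∠MTS = 105.1°, so TS runs at -1.7° + (180° − 105.1°) = 73.20° from the x-axis; with |TS| = 17.7, S = T + 17.7·(cos 73.20°, sin 73.20°) = (50.50, 15.60). TS ⟂ SN; with |SN| = 10.5 on the left of TS, N = S + 10.5·(-0.9573, 0.2890) = (40.44, 18.63). Then |MN| = |N − M| = 44.53.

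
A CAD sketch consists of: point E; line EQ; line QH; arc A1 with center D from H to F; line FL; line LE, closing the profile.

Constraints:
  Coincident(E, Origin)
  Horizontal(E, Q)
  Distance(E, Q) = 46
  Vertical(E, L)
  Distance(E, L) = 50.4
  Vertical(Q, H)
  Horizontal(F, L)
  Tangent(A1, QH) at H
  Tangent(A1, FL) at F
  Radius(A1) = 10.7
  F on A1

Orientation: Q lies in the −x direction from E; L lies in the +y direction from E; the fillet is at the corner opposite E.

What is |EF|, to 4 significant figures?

61.53

E is at the origin; E and Q share the same y with |EQ| = 46.0 and Q on the −x side, so Q = (-46.00, 0.000). EL is vertical with |EL| = 50.4 and L on the +y side, so L = (0.000, 50.40). The virtual corner opposite E is at (-46.00, 50.40). Since A1 is tangent to QH there, DH ⟂ QH and tangency of A1 to FL means the radius DF is perpendicular to FL, with radius 10.7, so the center D sits 10.7 in from both sides at D = (-35.30, 39.70). That places the tangent points at H = (-46.00, 39.70) on QH and F = (-35.30, 50.40) on FL. Then |EF| = |F − E| = 61.53.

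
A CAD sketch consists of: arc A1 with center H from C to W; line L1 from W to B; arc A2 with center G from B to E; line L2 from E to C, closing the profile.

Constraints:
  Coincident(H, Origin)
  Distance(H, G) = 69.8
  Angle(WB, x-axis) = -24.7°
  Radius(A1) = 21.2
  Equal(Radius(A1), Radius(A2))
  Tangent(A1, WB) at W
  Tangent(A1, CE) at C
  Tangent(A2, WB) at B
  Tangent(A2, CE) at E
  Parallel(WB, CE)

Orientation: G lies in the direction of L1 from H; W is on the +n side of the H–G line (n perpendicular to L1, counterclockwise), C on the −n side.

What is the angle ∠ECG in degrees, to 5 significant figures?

16.895°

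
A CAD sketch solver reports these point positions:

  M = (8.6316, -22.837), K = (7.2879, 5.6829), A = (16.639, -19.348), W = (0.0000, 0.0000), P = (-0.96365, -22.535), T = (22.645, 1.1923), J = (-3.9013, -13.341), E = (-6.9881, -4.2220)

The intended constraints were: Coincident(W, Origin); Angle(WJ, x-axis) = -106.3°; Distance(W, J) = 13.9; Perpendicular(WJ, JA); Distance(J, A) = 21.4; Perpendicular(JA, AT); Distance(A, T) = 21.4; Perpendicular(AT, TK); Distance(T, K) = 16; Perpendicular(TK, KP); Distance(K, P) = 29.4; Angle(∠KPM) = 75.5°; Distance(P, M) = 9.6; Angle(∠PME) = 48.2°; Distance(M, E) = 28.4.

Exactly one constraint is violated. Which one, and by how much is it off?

Distance(M, E) = 28.4 — off by 4.10.

W = (0.00, 0.00) ✓; WJ at -106.3° ✓; |WJ| = 13.90 ✓; ∠(WJ, JA) = 90.00° ✓; |JA| = 21.40 ✓; ∠(JA, AT) = 90.00° ✓; |AT| = 21.40 ✓; ∠(AT, TK) = 90.00° ✓; |TK| = 16.00 ✓; ∠(TK, KP) = 90.00° ✓; |KP| = 29.40 ✓; ∠KPM = 75.50° ✓; |PM| = 9.600 ✓; ∠PME = 48.20° ✓; |ME| = 24.30 ✗.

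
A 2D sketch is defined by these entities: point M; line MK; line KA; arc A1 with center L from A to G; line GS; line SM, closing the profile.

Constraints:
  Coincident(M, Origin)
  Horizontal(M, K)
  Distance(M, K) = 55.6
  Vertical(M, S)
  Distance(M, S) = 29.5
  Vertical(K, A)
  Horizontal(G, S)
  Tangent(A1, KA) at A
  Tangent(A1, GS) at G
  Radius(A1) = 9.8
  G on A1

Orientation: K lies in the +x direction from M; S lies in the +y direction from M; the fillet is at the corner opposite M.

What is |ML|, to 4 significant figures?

49.86

M is at the origin; M and K share the same y with |MK| = 55.6 and K on the +x side, so K = (55.60, 0.000). M and S share the same x with |MS| = 29.5 and S on the +y side, so S = (0.000, 29.50). The virtual corner opposite M is at (55.60, 29.50). A1 meets KA tangentially, so LA is at right angles to KA and since A1 is tangent to GS there, LG ⟂ GS, with radius 9.8, so the center L sits 9.8 in from both sides at L = (45.80, 19.70). Then |ML| = |L − M| = 49.86.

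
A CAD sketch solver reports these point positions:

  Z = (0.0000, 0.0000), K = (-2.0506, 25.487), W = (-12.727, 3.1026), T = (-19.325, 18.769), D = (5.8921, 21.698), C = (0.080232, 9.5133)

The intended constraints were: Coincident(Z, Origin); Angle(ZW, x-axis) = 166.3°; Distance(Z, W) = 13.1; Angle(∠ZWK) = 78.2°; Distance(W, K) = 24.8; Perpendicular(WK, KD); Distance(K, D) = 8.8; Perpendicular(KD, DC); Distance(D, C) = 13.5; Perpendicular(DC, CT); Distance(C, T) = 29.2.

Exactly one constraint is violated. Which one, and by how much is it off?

Distance(C, T) = 29.2 — off by 7.70.

Z = (0.00, 0.00) ✓; ZW at 166.3° ✓; |ZW| = 13.10 ✓; ∠ZWK = 78.20° ✓; |WK| = 24.80 ✓; ∠(WK, KD) = 90.00° ✓; |KD| = 8.800 ✓; ∠(KD, DC) = 90.00° ✓; |DC| = 13.50 ✓; ∠(DC, CT) = 90.00° ✓; |CT| = 21.50 ✗.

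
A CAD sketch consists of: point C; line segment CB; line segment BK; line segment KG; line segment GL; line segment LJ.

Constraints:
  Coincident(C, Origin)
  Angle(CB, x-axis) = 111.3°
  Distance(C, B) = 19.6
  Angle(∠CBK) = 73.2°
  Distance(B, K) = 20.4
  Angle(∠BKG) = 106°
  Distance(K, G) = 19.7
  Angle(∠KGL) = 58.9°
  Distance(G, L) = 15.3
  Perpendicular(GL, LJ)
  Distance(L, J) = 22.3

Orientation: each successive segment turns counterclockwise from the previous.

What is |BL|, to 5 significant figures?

18.596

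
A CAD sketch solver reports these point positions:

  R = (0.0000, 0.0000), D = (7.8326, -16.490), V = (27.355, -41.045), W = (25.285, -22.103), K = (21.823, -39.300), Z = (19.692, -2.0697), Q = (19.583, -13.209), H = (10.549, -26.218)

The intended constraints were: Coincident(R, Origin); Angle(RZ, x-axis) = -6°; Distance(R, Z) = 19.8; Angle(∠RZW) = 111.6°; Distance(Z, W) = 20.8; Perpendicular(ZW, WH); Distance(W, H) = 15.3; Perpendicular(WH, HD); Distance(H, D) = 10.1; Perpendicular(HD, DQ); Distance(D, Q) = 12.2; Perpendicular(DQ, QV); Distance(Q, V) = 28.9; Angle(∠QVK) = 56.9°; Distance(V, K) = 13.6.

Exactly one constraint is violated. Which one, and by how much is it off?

Distance(V, K) = 13.6 — off by 7.80.

R = (0.00, 0.00) ✓; RZ at -6.000° ✓; |RZ| = 19.80 ✓; ∠RZW = 111.6° ✓; |ZW| = 20.80 ✓; ∠(ZW, WH) = 90.00° ✓; |WH| = 15.30 ✓; ∠(WH, HD) = 90.00° ✓; |HD| = 10.10 ✓; ∠(HD, DQ) = 90.00° ✓; |DQ| = 12.20 ✓; ∠(DQ, QV) = 90.00° ✓; |QV| = 28.90 ✓; ∠QVK = 56.89° ✓; |VK| = 5.801 ✗.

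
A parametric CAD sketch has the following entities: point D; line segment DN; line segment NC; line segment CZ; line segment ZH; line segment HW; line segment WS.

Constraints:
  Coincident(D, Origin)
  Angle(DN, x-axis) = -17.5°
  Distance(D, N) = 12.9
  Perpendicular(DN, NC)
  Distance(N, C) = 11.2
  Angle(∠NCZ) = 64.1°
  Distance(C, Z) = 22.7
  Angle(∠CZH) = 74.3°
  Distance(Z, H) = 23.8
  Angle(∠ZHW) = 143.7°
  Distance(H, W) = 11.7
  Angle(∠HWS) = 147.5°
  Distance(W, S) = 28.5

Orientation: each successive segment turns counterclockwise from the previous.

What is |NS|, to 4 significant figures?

34.73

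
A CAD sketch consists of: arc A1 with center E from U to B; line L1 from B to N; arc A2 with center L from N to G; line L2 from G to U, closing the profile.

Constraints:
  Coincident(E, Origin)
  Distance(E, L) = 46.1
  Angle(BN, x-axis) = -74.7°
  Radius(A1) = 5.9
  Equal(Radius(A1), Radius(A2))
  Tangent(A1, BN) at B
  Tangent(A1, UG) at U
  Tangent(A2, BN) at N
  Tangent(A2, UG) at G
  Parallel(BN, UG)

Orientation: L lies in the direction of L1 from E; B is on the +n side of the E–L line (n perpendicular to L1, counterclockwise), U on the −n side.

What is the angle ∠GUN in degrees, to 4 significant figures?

14.36°

Tangency of A1 to both parallel lines with radius 5.9 puts B and U at E ± 5.9·n: B = (5.691, 1.557), U = (-5.691, -1.557). Equal radii place N and G the same way about L: N = L + 5.9·n = (17.86, -42.91), G = L − 5.9·n = (6.474, -46.02). Then cos ∠GUN = UG·UN / (|UG||UN|), giving 14.36°.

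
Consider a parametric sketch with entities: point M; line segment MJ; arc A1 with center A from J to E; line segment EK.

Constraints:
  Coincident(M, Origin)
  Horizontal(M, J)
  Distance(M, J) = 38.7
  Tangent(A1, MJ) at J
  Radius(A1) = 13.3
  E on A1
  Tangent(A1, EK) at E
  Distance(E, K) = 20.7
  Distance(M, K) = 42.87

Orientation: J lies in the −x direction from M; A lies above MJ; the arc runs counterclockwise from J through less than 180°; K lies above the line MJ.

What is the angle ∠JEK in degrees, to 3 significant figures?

134°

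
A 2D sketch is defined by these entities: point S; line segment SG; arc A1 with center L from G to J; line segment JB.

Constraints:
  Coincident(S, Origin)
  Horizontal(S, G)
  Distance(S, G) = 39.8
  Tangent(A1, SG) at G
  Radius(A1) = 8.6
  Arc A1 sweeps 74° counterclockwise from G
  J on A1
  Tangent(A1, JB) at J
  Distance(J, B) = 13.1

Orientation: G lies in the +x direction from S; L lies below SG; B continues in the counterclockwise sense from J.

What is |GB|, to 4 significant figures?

22.26

S is at the origin; S and G share the same y with |SG| = 39.8 and G on the +x side, so G = (39.80, 0.000). Since A1 is tangent to SG there, LG ⟂ SG, so L = G + (0, -8.6) = (39.80, -8.600). On A1, G sits at bearing 90° from L; a 74° counterclockwise sweep puts J at bearing 164°, so J = L + 8.6·(cos 164°, sin 164°) = (31.53, -6.230). Tangency of A1 to JB means the radius LJ is perpendicular to JB, so JB runs along (−sin 164°, cos 164°); with |JB| = 13.1, B = (27.92, -18.82). Then |GB| = |B − G| = 22.26.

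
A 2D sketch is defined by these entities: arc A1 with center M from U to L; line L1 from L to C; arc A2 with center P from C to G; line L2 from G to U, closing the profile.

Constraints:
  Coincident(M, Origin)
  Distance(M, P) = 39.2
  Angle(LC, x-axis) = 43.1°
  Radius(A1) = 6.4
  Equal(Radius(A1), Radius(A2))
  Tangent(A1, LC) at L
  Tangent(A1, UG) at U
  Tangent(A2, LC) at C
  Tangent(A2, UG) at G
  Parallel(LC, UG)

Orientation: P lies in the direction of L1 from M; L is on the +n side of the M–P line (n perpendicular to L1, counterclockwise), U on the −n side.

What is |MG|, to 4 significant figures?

39.72

Tangency of A1 to both parallel lines with radius 6.4 puts L and U at M ± 6.4·n: L = (-4.373, 4.673), U = (4.373, -4.673). Equal radii place C and G the same way about P: C = P + 6.4·n = (24.25, 31.46), G = P − 6.4·n = (33.00, 22.11). Then |MG| = |G − M| = 39.72.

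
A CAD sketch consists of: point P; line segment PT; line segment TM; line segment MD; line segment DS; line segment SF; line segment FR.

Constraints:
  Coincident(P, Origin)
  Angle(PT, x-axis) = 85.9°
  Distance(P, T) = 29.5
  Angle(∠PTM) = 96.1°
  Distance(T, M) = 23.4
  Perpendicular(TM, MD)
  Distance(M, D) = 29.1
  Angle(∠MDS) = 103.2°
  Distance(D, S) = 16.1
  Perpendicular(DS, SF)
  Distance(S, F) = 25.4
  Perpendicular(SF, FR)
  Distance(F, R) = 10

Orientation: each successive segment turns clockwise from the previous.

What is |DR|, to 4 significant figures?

26.12

P is at the origin; PT runs at 85.9° with length 29.5, so T = (2.109, 29.42). ∠PTM = 96.1° gives TM at 2.000° from the x-axis; with |TM| = 23.4, M = (25.49, 30.24). The perpendicularity gives MD at right angles to TM, so MD runs at -88.00°; with |MD| = 29.1, D = (26.51, 1.159). ∠MDS = 103.2° gives DS at -164.8° from the x-axis; with |DS| = 16.1, S = (10.97, -3.062). DS ⟂ SF, so SF runs at 105.2°; with |SF| = 25.4, F = (4.314, 21.45). The perpendicularity gives FR at right angles to SF, so FR runs at 15.20°; with |FR| = 10.0, R = (13.96, 24.07). Then |DR| = |R − D| = 26.12.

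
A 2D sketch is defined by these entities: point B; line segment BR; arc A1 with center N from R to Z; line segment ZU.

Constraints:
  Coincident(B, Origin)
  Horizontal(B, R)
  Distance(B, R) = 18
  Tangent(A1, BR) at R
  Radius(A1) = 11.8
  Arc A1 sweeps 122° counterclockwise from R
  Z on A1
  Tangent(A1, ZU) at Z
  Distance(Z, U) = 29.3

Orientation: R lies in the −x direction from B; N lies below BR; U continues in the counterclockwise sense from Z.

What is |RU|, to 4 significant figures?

43.25

B is at the origin; B and R share the same y with |BR| = 18.0 and R on the −x side, so R = (-18.00, 0.000). The tangent condition forces NR to be normal to BR, so N = R + (0, -11.8) = (-18.00, -11.80). On A1, R sits at bearing 90° from N; a 122° counterclockwise sweep puts Z at bearing 212°, so Z = N + 11.8·(cos 212°, sin 212°) = (-28.01, -18.05). A1 meets ZU tangentially, so NZ is at right angles to ZU, so ZU runs along (−sin 212°, cos 212°); with |ZU| = 29.3, U = (-12.48, -42.90). Then |RU| = |U − R| = 43.25.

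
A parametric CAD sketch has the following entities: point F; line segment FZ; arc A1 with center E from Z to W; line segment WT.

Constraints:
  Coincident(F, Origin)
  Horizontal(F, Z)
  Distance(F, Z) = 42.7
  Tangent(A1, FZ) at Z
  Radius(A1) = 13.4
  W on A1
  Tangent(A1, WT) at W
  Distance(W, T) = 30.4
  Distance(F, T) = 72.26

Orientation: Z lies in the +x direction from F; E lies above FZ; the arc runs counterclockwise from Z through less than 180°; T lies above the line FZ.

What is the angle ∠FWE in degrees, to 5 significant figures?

16.632°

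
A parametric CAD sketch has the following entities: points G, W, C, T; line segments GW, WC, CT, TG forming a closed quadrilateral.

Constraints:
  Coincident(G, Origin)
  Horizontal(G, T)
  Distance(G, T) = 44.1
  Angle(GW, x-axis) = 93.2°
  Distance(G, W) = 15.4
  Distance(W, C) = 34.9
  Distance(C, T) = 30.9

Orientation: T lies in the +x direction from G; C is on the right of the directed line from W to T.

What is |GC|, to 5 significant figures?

22.378

G is at the origin; GT is horizontal with |GT| = 44.1 and T in +x, so T = (44.1, 0). GW runs at 93.2° with |GW| = 15.4, so W = (-0.85965, 15.376). C is determined by |WC| = 34.9 and |CT| = 30.9 together: it lies at the intersection of circle(W, 34.9) and circle(T, 30.9). With |WT| = 47.516, the foot of the radical line on WT is 26.528 from W and the perpendicular offset is √(34.9² − 26.528²) = 22.678. Taking the right-of-WT solution: C = (16.902, -14.666).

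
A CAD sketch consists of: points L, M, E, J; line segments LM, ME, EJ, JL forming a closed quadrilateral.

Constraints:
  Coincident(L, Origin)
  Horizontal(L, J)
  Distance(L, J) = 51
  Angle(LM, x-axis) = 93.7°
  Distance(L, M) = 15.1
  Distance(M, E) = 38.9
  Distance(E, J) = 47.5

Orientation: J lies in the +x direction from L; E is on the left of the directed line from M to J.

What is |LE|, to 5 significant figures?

49.783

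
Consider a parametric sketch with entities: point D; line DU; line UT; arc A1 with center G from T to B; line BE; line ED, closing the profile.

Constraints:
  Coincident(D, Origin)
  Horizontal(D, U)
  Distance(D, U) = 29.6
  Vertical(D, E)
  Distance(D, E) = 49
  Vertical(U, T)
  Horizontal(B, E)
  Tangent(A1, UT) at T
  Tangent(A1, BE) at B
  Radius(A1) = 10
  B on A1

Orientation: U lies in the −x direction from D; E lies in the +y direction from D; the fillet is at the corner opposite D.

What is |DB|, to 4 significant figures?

52.77

D is at the origin; D and U share the same y with |DU| = 29.6 and U on the −x side, so U = (-29.60, 0.000). DE is vertical with |DE| = 49.0 and E on the +y side, so E = (0.000, 49.00). The virtual corner opposite D is at (-29.60, 49.00). Tangency of A1 to UT means the radius GT is perpendicular to UT and the tangent condition forces GB to be normal to BE, with radius 10.0, so the center G sits 10.0 in from both sides at G = (-19.60, 39.00). That places the tangent points at T = (-29.60, 39.00) on UT and B = (-19.60, 49.00) on BE. Then |DB| = |B − D| = 52.77.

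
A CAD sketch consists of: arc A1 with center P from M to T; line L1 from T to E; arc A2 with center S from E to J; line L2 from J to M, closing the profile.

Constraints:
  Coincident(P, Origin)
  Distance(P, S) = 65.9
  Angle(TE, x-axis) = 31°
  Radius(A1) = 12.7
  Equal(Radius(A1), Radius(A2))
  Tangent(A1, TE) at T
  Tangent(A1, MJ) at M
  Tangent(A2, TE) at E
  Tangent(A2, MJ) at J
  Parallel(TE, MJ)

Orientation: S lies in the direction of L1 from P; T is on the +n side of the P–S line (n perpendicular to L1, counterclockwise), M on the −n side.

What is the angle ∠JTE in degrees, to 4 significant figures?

21.08°

The slot axis is L1's direction at 31.0°, so u = (cos 31.0°, sin 31.0°) = (0.8572, 0.5150) and n = (−sin 31.0°, cos 31.0°) = (-0.5150, 0.8572). P is at the origin and S lies 65.9 along u from P, so S = 65.9·u = (56.49, 33.94). Tangency of A1 to both parallel lines with radius 12.7 puts T and M at P ± 12.7·n: T = (-6.541, 10.89), M = (6.541, -10.89). Equal radii place E and J the same way about S: E = S + 12.7·n = (49.95, 44.83), J = S − 12.7·n = (63.03, 23.05). Then cos ∠JTE = TJ·TE / (|TJ||TE|), giving 21.08°.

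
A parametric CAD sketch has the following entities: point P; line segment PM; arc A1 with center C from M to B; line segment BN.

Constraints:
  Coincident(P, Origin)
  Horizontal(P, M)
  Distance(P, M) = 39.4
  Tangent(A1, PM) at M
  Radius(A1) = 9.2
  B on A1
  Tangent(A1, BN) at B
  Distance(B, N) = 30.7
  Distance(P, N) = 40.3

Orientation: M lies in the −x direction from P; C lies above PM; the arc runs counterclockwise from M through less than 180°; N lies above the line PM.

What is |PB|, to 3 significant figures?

31.3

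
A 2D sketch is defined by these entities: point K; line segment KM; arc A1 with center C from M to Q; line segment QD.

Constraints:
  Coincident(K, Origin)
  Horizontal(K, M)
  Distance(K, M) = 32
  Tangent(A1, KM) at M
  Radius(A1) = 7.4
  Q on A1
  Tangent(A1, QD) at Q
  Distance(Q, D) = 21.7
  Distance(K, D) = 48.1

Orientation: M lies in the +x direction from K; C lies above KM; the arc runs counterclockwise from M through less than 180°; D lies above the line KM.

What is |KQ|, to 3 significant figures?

40.2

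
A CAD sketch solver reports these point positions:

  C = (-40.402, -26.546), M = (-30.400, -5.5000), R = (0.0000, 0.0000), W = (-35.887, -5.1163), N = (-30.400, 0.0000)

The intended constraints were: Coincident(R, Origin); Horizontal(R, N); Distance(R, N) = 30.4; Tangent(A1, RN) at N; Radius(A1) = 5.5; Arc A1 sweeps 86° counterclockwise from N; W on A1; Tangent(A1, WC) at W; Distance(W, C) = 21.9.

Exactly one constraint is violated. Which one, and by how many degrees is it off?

Tangent(A1, WC) at W — off by 7.90°.

R = (0.00, 0.00) ✓; R.y = 0.00, N.y = 0.00 ✓; |RN| = 30.40 ✓; ∠(MN, NR) = 90.00° ✓; |MN| = 5.500 ✓; bearing(M→W) − bearing(M→N) = 86.00° ✓; |MW| = 5.500 ✓; ∠(MW, WC) = 97.90° ✗; |WC| = 21.90 ✓.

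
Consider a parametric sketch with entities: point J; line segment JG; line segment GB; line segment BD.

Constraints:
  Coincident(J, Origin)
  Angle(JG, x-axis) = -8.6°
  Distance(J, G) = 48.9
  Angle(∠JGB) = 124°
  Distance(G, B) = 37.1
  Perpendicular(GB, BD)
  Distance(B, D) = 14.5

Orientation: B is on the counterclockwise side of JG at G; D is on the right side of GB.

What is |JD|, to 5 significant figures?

84.750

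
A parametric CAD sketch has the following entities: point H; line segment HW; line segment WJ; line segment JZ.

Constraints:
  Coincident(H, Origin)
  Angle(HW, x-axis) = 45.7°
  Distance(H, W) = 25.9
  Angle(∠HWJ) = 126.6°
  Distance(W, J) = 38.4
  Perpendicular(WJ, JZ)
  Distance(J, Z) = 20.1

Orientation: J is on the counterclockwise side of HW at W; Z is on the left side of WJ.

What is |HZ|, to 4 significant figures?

53.85

∠HWJ = 126.6°, so WJ runs at 45.7° + (180° − 126.6°) = 99.10° from the x-axis; with |WJ| = 38.4, J = W + 38.4·(cos 99.10°, sin 99.10°) = (12.02, 56.45). WJ ⟂ JZ; with |JZ| = 20.1 on the left of WJ, Z = J + 20.1·(-0.9874, -0.1582) = (-7.831, 53.27). Then |HZ| = |Z − H| = 53.85.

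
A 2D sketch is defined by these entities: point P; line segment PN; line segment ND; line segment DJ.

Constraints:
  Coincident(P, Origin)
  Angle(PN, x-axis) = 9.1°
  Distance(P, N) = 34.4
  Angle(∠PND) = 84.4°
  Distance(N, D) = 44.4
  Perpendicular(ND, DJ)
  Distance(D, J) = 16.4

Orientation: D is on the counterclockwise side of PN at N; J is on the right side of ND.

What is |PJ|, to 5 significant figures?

65.181

P is at the origin; PN runs at 9.1° with length 34.4, so N = 34.4·(cos 9.1°, sin 9.1°) = (33.967, 5.4406). ∠PND = 84.4°, so ND runs at 9.1° + (180° − 84.4°) = 104.70° from the x-axis; with |ND| = 44.4, D = N + 44.4·(cos 104.70°, sin 104.70°) = (22.700, 48.387). ND ⟂ DJ; with |DJ| = 16.4 on the right of ND, J = D + 16.4·(0.96727, 0.25376) = (38.563, 52.549). Then |PJ| = |J − P| = 65.181.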